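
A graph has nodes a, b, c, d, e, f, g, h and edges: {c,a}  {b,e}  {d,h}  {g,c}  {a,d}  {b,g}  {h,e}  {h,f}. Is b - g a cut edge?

No

After removing b - g, the path b-e-h-d-a-c-g still connects them, so the edge is not a bridge.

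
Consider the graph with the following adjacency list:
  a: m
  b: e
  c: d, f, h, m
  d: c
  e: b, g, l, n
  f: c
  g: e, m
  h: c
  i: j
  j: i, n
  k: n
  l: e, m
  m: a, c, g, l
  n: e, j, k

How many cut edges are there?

The edges on the cycle e-g-m-l-e are not bridges since each lies on that cycle.
But removing n-k disconnects n from k; removing e-n disconnects e from n; removing m-a disconnects m from a; removing m-c disconnects m from c — these are bridges.
In total 10 edges are bridges.

10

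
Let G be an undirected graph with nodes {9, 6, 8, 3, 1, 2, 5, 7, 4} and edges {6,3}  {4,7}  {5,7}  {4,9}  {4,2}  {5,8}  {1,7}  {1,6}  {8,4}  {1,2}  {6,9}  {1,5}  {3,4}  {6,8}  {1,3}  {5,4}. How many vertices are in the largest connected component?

9

Starting from 1 we can reach 1, 2, 3, 4, 5, 6, 7, 8, 9. That is one component of size 9.
The largest has 9 vertices.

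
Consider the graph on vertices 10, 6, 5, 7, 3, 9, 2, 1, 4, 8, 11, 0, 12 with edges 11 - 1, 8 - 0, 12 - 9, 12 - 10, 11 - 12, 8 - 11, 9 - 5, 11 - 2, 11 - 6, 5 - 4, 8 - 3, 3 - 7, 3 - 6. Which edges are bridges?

0-8, 1-11, 10-12, 11-12, 11-2, 12-9, 3-7, 4-5, 5-9

The edges on the cycle 8-11-6-3-8 are not bridges since each lies on that cycle.
But removing 11 - 1 disconnects 11 from 1; removing 12 - 10 disconnects 12 from 10; removing 5 - 4 disconnects 5 from 4; removing 7 - 3 disconnects 7 from 3 — these are bridges.
In total 9 edges are bridges.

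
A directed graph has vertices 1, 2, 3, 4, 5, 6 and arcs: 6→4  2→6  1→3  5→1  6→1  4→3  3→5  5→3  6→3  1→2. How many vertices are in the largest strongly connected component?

6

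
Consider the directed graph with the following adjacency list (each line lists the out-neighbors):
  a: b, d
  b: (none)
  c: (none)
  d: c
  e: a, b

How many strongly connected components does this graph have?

5

{d} is an SCC by itself.
{c} is an SCC by itself.
{b} is an SCC by itself.
{a} is an SCC by itself.
{e} is an SCC by itself.
That gives 5 strongly connected components.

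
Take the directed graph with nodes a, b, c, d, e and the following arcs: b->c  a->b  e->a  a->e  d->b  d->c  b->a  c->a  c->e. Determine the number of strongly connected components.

{a, b, c, e} are all mutually reachable — one SCC of size 4.
{d} is an SCC by itself.
That gives 2 strongly connected components.

2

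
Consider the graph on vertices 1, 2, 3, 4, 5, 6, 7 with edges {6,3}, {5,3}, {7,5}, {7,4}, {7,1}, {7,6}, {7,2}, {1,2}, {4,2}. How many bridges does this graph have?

0

The edges on the cycle 7-6-3-5-7 are not bridges since each lies on that cycle.
Every edge lies on some cycle, so there are no bridges.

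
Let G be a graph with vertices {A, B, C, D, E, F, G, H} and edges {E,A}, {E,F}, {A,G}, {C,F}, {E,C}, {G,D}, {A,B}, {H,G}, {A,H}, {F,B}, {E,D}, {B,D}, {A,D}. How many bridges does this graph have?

The edges on the cycle A-H-G-A are not bridges since each lies on that cycle.
Every edge lies on some cycle, so there are no bridges.

0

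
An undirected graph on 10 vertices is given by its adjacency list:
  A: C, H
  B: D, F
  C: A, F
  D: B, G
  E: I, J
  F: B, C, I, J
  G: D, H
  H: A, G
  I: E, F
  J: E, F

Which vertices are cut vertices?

F

Removing F increases the component count from 1 to 2, so F is a cut vertex.
By contrast removing C leaves 1 component; it is not a cut vertex. No other vertex is a cut vertex either.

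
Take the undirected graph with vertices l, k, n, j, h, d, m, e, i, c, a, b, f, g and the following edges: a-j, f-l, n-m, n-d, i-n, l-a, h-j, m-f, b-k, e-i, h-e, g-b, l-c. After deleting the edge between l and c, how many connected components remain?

Before removal there are 2 components.
l-c is a bridge — removing it separates l's side from c's side.
After removal: 3 components.

3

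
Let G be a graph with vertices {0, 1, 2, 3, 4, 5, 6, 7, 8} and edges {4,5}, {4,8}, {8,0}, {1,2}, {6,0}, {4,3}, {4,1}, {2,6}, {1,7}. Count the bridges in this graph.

The edges on the cycle 4-8-0-6-2-1-4 are not bridges since each lies on that cycle.
But removing 4-3 disconnects 4 from 3; removing 5-4 disconnects 5 from 4; removing 7-1 disconnects 7 from 1 — these are bridges.
That makes 3 bridges.

3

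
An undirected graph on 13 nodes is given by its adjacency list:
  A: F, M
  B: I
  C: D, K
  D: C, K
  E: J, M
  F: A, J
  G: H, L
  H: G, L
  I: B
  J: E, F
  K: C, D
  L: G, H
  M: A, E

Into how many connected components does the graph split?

4

Starting from B we can reach B, I. That is one component of size 2.
Starting from G we can reach G, H, L. That is one component of size 3.
Starting from C we can reach C, D, K. That is one component of size 3.
Starting from A we can reach A, E, F, J, M. That is one component of size 5.
Total: 4 components.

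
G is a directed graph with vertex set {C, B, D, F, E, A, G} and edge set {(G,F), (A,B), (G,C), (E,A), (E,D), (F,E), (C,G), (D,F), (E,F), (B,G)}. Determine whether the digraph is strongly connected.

Yes

From C we can reach every vertex (A, B, C, D, E, F, G), and every vertex can reach C (A, B, C, D, E, F, G). So the whole graph is one strongly connected component.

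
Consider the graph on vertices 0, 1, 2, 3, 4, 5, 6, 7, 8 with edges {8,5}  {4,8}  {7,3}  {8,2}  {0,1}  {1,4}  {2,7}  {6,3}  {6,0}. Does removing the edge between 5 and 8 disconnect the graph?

Yes

Removing 5–8 leaves no path between 5 and 8: the component count goes from 1 to 2. So it is a bridge.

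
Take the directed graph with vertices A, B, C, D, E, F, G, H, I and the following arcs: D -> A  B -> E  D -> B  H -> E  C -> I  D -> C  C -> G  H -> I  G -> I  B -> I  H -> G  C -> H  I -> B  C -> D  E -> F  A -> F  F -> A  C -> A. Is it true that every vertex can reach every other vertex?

No

There is no directed path from E to C, so the graph is not strongly connected.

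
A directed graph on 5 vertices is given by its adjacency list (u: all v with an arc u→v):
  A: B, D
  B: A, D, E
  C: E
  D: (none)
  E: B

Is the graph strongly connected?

No

There is no directed path from D to A, so the graph is not strongly connected.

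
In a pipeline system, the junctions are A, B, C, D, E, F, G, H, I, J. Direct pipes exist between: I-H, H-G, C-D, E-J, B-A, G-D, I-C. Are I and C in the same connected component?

From I we can reach C, D, G, H, I, which includes C.

Yes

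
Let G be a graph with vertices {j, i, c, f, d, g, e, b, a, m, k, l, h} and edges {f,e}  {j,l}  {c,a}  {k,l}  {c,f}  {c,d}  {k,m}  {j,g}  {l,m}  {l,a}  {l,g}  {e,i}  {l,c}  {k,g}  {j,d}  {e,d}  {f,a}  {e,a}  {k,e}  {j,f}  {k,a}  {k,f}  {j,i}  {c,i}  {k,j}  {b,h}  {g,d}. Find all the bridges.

b-h

The edges on the cycle c-f-e-i-c are not bridges since each lies on that cycle.
But removing b-h disconnects b from h — this is a bridge.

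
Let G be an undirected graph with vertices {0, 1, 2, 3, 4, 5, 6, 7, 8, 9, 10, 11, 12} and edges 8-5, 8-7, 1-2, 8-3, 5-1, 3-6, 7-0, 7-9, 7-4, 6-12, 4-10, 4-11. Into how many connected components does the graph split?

1

Starting from 0 we can reach 0, 1, 2, 3, 4, 5, 6, 7, 8, 9, 10, 11, 12. That is one component of size 13.
Total: 1 component.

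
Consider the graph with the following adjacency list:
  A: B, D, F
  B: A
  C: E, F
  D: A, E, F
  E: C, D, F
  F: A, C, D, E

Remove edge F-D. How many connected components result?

1

F and D are still connected via F-E-D, so the component count stays at 1.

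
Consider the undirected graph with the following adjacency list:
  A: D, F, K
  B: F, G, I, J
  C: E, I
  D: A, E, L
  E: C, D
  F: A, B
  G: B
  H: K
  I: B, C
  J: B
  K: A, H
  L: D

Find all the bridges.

The edges on the cycle B-I-C-E-D-A-F-B are not bridges since each lies on that cycle.
But removing B-J disconnects B from J; removing K-H disconnects K from H; removing K-A disconnects K from A; removing B-G disconnects B from G — these are bridges.
In total 5 edges are bridges.

A-K, B-G, B-J, D-L, H-K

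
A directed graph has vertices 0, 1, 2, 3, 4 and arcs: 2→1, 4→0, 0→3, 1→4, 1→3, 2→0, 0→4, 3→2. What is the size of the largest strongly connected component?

{0, 1, 2, 3, 4} are all mutually reachable — one SCC of size 5.
The largest has 5 vertices.

5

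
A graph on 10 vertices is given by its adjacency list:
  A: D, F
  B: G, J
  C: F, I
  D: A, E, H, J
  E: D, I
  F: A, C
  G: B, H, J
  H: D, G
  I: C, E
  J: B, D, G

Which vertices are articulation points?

Removing D increases the component count from 1 to 2, so D is a cut vertex.
By contrast removing F leaves 1 component; it is not a cut vertex. No other vertex is a cut vertex either.

D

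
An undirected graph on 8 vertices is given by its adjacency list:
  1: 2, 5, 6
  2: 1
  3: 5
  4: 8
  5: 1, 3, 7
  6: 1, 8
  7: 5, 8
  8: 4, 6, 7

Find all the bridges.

1-2, 3-5, 4-8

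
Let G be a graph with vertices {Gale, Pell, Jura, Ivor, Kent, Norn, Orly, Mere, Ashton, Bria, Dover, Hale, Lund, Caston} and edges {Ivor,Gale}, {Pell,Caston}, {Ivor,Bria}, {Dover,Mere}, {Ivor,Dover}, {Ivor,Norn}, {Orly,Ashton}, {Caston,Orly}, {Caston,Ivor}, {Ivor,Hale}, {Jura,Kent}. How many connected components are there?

Lund is isolated — a component by itself.
Starting from Jura we can reach Jura, Kent. That is one component of size 2.
Starting from Bria we can reach Bria, Gale, Hale, Ivor, Mere, Norn, Orly, Pell, Dover, Ashton, Caston. That is one component of size 11.
Total: 3 components.

3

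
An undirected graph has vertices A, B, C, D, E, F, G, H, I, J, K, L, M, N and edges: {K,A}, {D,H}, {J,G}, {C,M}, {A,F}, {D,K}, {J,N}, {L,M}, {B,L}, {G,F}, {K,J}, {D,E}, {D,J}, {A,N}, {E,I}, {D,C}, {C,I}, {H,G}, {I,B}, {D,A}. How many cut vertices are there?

Removing D increases the component count from 1 to 2, so D is a cut vertex.
By contrast removing G leaves 1 component; it is not a cut vertex. No other vertex is a cut vertex either.

1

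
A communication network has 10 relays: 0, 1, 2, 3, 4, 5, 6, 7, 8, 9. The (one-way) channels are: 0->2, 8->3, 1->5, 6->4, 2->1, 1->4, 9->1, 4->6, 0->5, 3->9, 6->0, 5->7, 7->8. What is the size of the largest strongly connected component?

10

{0, 1, 2, 3, 4, 5, 6, 7, 8, 9} are all mutually reachable — one SCC of size 10.
The largest has 10 vertices.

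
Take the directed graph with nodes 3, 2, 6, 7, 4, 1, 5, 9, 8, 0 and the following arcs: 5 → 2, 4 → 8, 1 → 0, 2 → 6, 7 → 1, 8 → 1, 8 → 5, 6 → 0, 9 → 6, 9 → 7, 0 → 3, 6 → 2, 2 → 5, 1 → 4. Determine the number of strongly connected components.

6

{1, 4, 8} are all mutually reachable — one SCC of size 3.
{2, 5, 6} are all mutually reachable — one SCC of size 3.
{9} is an SCC by itself.
{7} is an SCC by itself.
{0} is an SCC by itself.
(and 1 more singleton SCC)
That gives 6 strongly connected components.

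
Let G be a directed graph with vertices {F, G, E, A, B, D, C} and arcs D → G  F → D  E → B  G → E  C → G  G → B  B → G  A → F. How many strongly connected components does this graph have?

5

{B, E, G} are all mutually reachable — one SCC of size 3.
{C} is an SCC by itself.
{D} is an SCC by itself.
{F} is an SCC by itself.
{A} is an SCC by itself.
That gives 5 strongly connected components.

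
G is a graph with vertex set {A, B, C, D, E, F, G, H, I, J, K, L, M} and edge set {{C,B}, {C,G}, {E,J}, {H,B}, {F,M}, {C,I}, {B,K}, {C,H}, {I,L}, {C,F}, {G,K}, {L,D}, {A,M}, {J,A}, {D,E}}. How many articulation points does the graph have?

1

Removing C increases the component count from 1 to 2, so C is a cut vertex.
By contrast removing L leaves 1 component; it is not a cut vertex. No other vertex is a cut vertex either.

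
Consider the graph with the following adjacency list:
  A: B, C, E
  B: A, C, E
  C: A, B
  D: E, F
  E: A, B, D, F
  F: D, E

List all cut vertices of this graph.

Removing E increases the component count from 1 to 2, so E is a cut vertex.
By contrast removing D leaves 1 component; it is not a cut vertex. No other vertex is a cut vertex either.

E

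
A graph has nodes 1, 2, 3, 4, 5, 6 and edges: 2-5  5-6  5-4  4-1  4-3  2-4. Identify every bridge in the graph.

1-4, 3-4, 5-6

The edges on the cycle 2-5-4-2 are not bridges since each lies on that cycle.
But removing 4-3 disconnects 4 from 3; removing 5-6 disconnects 5 from 6; removing 4-1 disconnects 4 from 1 — these are bridges.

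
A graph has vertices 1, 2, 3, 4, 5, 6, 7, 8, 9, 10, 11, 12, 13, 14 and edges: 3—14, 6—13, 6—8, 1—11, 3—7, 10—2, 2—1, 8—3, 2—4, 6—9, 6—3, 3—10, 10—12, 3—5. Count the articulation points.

5

Removing 1 increases the component count from 1 to 2, so 1 is a cut vertex.
Removing 2 increases the component count from 1 to 3, so 2 is a cut vertex.
Removing 3 increases the component count from 1 to 5, so 3 is a cut vertex.
Likewise 6, 10 are cut vertices.
By contrast removing 4 leaves 1 component; it is not a cut vertex. No other vertex is a cut vertex either.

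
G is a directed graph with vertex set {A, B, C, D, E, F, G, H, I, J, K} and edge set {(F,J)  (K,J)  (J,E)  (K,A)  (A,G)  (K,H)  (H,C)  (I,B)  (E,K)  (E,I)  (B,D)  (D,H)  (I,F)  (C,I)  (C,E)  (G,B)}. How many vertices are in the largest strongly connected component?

11

{A, B, C, D, E, F, G, H, I, J, K} are all mutually reachable — one SCC of size 11.
The largest has 11 vertices.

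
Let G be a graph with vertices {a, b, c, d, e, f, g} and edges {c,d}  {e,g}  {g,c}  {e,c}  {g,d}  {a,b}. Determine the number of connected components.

f is isolated — a component by itself.
Starting from a we can reach a, b. That is one component of size 2.
Starting from c we can reach c, d, e, g. That is one component of size 4.
Total: 3 components.

3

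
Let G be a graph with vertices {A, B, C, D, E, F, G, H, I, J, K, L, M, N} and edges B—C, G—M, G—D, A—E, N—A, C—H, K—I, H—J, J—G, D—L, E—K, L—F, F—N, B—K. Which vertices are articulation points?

G, K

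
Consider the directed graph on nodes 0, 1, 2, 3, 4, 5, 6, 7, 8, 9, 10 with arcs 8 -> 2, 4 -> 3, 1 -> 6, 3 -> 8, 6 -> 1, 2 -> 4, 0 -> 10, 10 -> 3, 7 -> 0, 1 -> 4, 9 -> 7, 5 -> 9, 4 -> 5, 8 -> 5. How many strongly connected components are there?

2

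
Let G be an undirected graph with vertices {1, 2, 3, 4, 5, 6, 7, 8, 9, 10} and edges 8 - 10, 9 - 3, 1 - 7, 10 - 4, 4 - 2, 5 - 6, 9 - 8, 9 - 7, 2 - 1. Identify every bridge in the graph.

3-9, 5-6

The edges on the cycle 9-8-10-4-2-1-7-9 are not bridges since each lies on that cycle.
But removing 9 - 3 disconnects 9 from 3; removing 5 - 6 disconnects 5 from 6 — these are bridges.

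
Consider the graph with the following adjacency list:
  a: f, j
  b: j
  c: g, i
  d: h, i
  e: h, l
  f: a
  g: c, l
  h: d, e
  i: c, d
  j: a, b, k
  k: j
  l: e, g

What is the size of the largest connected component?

Starting from a we can reach a, b, f, j, k. That is one component of size 5.
Starting from c we can reach c, d, e, g, h, i, l. That is one component of size 7.
The largest has 7 vertices.

7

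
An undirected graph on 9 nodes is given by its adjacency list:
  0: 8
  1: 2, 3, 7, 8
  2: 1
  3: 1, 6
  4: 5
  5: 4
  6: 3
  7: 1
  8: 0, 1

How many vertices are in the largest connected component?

7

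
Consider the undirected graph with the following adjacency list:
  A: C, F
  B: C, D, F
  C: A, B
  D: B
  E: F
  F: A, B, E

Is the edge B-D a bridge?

Yes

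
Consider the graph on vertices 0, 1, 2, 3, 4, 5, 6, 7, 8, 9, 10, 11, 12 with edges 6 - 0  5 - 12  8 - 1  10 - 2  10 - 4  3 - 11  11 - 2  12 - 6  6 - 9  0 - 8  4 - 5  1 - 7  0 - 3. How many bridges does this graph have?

4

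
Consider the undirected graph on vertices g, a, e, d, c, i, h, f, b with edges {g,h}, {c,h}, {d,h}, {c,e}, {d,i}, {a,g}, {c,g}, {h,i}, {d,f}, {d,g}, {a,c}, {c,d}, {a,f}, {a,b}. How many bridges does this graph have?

2

The edges on the cycle d-h-i-d are not bridges since each lies on that cycle.
But removing a - b disconnects a from b; removing e - c disconnects e from c — these are bridges.
That makes 2 bridges.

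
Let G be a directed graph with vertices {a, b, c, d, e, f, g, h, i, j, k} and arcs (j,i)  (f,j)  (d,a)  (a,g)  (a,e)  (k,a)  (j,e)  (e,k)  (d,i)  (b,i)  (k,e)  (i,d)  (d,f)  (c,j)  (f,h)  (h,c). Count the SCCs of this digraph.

{c, d, f, h, i, j} are all mutually reachable — one SCC of size 6.
{a, e, k} are all mutually reachable — one SCC of size 3.
{g} is an SCC by itself.
{b} is an SCC by itself.
That gives 4 strongly connected components.

4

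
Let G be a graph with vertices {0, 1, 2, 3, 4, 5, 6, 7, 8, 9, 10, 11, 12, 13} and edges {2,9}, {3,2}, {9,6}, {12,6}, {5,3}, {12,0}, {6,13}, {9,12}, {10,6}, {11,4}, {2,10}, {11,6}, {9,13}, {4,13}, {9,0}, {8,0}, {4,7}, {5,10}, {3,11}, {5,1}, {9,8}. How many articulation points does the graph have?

Removing 4 increases the component count from 1 to 2, so 4 is a cut vertex.
Removing 5 increases the component count from 1 to 2, so 5 is a cut vertex.
By contrast removing 13 leaves 1 component; it is not a cut vertex. No other vertex is a cut vertex either.

2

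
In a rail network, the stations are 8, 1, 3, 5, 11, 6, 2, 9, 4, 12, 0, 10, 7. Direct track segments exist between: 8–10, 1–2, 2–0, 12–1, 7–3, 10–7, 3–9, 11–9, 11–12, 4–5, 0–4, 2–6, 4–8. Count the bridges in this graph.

2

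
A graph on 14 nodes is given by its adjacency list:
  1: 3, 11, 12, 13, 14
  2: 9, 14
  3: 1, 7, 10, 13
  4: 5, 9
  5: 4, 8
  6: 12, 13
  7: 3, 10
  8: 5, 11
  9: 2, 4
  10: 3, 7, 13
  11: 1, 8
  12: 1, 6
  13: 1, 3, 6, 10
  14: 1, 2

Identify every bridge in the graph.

The edges on the cycle 1-11-8-5-4-9-2-14-1 are not bridges since each lies on that cycle.
Every edge lies on some cycle, so there are no bridges.

none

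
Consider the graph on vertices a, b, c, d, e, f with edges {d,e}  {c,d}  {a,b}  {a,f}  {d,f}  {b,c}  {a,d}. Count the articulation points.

1

Removing d increases the component count from 1 to 2, so d is a cut vertex.
By contrast removing c leaves 1 component; it is not a cut vertex. No other vertex is a cut vertex either.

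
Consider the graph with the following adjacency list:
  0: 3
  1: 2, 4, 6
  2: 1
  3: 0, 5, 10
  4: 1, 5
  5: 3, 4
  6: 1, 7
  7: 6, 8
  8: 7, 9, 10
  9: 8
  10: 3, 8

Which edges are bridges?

0-3, 1-2, 8-9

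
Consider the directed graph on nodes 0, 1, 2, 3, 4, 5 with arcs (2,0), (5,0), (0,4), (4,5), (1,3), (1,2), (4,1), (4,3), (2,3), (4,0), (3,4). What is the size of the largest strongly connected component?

6

{0, 1, 2, 3, 4, 5} are all mutually reachable — one SCC of size 6.
The largest has 6 vertices.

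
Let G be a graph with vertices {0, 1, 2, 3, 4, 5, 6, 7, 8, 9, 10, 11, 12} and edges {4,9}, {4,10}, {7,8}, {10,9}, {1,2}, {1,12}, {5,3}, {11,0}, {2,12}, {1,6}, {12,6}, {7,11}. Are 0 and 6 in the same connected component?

No

The component containing 0 is {0, 7, 8, 11}, and 6 is not in it.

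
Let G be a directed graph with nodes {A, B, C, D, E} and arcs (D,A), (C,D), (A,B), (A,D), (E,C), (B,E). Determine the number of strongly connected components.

1

{A, B, C, D, E} are all mutually reachable — one SCC of size 5.
That gives 1 strongly connected component.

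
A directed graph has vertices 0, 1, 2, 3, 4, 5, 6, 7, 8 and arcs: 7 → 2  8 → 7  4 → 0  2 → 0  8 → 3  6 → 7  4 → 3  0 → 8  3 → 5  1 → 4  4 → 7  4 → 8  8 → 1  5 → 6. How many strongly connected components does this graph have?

{0, 1, 2, 3, 4, 5, 6, 7, 8} are all mutually reachable — one SCC of size 9.
That gives 1 strongly connected component.

1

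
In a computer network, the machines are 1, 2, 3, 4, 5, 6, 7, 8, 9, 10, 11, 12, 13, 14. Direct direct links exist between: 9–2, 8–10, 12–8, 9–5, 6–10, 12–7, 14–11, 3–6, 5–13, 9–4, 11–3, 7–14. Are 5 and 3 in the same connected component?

The component containing 5 is {2, 4, 5, 9, 13}, and 3 is not in it.

No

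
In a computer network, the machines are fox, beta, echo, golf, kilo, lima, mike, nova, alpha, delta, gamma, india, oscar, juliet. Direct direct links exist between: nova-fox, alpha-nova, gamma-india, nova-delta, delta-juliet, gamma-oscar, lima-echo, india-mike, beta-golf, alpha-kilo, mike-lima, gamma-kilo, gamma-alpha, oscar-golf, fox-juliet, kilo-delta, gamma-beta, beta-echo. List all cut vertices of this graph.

gamma

Removing gamma increases the component count from 1 to 2, so gamma is a cut vertex.
By contrast removing alpha leaves 1 component; it is not a cut vertex. No other vertex is a cut vertex either.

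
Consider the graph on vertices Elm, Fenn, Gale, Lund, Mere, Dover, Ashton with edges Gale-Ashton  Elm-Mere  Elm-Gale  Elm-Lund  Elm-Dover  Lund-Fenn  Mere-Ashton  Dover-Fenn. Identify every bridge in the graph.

The edges on the cycle Elm-Gale-Ashton-Mere-Elm are not bridges since each lies on that cycle.
Every edge lies on some cycle, so there are no bridges.

none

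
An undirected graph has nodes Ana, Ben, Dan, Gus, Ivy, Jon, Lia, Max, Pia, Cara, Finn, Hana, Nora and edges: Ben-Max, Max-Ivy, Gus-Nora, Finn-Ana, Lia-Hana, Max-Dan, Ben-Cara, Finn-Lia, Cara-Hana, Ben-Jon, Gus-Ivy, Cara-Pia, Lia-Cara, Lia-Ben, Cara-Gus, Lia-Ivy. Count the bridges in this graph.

6

The edges on the cycle Lia-Ben-Max-Ivy-Lia are not bridges since each lies on that cycle.
But removing Finn-Ana disconnects Finn from Ana; removing Gus-Nora disconnects Gus from Nora; removing Max-Dan disconnects Max from Dan; removing Ben-Jon disconnects Ben from Jon — these are bridges.
In total 6 edges are bridges.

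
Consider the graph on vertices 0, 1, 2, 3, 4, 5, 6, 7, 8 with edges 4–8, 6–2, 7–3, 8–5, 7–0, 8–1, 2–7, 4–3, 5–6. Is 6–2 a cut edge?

After removing 6–2, the path 6-5-8-4-3-7-2 still connects them, so the edge is not a bridge.

No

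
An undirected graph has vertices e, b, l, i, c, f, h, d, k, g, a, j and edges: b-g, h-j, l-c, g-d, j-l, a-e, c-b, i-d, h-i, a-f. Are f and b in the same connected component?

The component containing f is {a, e, f}, and b is not in it.

No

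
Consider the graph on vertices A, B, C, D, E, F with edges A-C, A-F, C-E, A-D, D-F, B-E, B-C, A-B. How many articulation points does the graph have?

1

Removing A increases the component count from 1 to 2, so A is a cut vertex.
By contrast removing D leaves 1 component; it is not a cut vertex. No other vertex is a cut vertex either.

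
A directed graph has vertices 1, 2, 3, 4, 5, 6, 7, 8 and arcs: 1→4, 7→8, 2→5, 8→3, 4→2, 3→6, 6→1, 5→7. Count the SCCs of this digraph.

{1, 2, 3, 4, 5, 6, 7, 8} are all mutually reachable — one SCC of size 8.
That gives 1 strongly connected component.

1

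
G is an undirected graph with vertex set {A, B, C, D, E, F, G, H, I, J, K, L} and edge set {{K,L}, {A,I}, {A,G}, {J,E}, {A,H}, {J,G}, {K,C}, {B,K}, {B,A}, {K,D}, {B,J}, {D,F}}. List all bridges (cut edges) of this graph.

The edges on the cycle B-A-G-J-B are not bridges since each lies on that cycle.
But removing E—J disconnects E from J; removing A—I disconnects A from I; removing K—D disconnects K from D; removing C—K disconnects C from K — these are bridges.
In total 8 edges are bridges.

A-H, A-I, B-K, C-K, D-F, D-K, E-J, K-L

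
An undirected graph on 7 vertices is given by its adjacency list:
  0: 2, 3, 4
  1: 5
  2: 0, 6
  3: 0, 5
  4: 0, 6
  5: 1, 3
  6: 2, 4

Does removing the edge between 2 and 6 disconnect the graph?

After removing 2-6, the path 2-0-4-6 still connects them, so the edge is not a bridge.

No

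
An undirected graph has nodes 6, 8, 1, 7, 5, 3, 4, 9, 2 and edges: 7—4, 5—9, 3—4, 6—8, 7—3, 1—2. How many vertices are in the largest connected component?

Starting from 5 we can reach 5, 9. That is one component of size 2.
Starting from 6 we can reach 6, 8. That is one component of size 2.
Starting from 1 we can reach 1, 2. That is one component of size 2.
Starting from 3 we can reach 3, 4, 7. That is one component of size 3.
The largest has 3 vertices.

3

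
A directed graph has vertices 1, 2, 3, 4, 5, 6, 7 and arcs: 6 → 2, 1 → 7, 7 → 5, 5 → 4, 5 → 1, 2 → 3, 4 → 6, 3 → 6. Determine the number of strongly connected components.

3

{1, 5, 7} are all mutually reachable — one SCC of size 3.
{2, 3, 6} are all mutually reachable — one SCC of size 3.
{4} is an SCC by itself.
That gives 3 strongly connected components.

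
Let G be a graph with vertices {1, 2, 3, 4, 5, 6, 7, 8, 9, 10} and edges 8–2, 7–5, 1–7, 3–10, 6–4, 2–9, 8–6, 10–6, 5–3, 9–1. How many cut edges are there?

1

The edges on the cycle 8-2-9-1-7-5-3-10-6-8 are not bridges since each lies on that cycle.
But removing 6–4 disconnects 6 from 4 — this is a bridge.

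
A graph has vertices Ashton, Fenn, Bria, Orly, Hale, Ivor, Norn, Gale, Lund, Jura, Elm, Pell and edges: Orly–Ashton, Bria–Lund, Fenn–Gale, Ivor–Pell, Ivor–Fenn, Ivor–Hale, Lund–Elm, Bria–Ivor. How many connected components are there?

Norn is isolated — a component by itself.
Jura is isolated — a component by itself.
Starting from Orly we can reach Orly, Ashton. That is one component of size 2.
Starting from Elm we can reach Elm, Bria, Fenn, Gale, Hale, Ivor, Lund, Pell. That is one component of size 8.
Total: 4 components.

4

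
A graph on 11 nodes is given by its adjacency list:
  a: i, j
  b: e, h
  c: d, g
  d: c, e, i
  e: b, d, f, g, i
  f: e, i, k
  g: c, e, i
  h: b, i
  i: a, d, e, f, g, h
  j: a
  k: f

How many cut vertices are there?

Removing a increases the component count from 1 to 2, so a is a cut vertex.
Removing f increases the component count from 1 to 2, so f is a cut vertex.
Removing i increases the component count from 1 to 2, so i is a cut vertex.
By contrast removing c leaves 1 component; it is not a cut vertex. No other vertex is a cut vertex either.

3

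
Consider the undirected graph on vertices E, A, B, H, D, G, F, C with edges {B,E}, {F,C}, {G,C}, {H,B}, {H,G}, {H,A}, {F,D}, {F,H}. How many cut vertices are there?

3

Removing B increases the component count from 1 to 2, so B is a cut vertex.
Removing F increases the component count from 1 to 2, so F is a cut vertex.
Removing H increases the component count from 1 to 3, so H is a cut vertex.
By contrast removing C leaves 1 component; it is not a cut vertex. No other vertex is a cut vertex either.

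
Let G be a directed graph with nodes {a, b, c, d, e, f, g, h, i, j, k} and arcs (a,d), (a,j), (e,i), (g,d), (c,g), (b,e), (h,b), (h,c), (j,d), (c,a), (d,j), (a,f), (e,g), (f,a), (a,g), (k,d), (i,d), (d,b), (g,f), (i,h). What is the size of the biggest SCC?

{a, b, c, d, e, f, g, h, i, j} are all mutually reachable — one SCC of size 10.
{k} is an SCC by itself.
The largest has 10 vertices.

10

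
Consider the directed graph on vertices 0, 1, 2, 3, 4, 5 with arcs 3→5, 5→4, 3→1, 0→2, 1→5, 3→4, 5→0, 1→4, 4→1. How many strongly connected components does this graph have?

4

{1, 4, 5} are all mutually reachable — one SCC of size 3.
{3} is an SCC by itself.
{0} is an SCC by itself.
{2} is an SCC by itself.
That gives 4 strongly connected components.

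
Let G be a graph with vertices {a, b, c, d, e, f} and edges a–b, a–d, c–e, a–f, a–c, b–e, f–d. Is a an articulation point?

Deleting a raises the number of components from 1 to 2, so a is a cut vertex.

Yes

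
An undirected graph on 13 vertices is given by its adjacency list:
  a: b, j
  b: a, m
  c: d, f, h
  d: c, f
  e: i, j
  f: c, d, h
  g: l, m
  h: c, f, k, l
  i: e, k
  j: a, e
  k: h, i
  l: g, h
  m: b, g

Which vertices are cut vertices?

h

Removing h increases the component count from 1 to 2, so h is a cut vertex.
By contrast removing k leaves 1 component; it is not a cut vertex. No other vertex is a cut vertex either.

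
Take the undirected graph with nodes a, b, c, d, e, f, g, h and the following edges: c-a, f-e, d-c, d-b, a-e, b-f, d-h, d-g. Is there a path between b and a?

From b we can reach a, b, c, d, e, f, g, h, which includes a.

Yes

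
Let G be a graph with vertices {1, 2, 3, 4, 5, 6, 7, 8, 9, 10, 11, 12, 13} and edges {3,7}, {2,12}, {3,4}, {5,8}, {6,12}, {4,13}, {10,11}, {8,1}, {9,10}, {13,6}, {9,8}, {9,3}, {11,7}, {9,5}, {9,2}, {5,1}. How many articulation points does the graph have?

1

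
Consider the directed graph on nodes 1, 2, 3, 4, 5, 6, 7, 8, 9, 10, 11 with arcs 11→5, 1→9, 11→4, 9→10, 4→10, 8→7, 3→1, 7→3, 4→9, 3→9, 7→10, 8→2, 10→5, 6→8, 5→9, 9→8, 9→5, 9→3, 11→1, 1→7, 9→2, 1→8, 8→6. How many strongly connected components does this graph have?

{1, 3, 5, 6, 7, 8, 9, 10} are all mutually reachable — one SCC of size 8.
{2} is an SCC by itself.
{4} is an SCC by itself.
{11} is an SCC by itself.
That gives 4 strongly connected components.

4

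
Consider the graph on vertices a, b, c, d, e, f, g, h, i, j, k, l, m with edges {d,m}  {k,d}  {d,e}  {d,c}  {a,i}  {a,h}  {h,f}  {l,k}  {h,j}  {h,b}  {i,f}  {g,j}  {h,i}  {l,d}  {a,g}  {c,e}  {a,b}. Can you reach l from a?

The component containing a is {a, b, f, g, h, i, j}, and l is not in it.

No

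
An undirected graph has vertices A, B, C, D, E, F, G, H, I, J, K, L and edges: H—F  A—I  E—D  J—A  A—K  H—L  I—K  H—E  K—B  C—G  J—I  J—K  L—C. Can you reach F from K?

No

The component containing K is {A, B, I, J, K}, and F is not in it.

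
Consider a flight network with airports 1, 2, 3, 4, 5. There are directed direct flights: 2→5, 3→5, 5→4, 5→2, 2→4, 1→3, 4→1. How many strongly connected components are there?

1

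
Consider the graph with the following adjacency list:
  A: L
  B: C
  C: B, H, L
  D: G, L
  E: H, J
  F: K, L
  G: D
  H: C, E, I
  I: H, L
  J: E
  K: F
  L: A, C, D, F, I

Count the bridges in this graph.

The edges on the cycle I-H-C-L-I are not bridges since each lies on that cycle.
But removing G-D disconnects G from D; removing E-J disconnects E from J; removing F-K disconnects F from K; removing L-F disconnects L from F — these are bridges.
In total 8 edges are bridges.

8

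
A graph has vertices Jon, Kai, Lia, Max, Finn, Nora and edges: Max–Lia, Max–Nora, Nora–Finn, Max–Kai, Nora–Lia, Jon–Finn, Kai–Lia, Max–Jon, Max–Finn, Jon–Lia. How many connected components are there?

1

Starting from Jon we can reach Jon, Kai, Lia, Max, Finn, Nora. That is one component of size 6.
Total: 1 component.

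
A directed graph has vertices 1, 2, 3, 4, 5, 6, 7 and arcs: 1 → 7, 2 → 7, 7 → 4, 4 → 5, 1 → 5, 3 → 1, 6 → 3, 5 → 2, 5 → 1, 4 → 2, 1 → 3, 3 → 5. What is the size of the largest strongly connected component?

{1, 2, 3, 4, 5, 7} are all mutually reachable — one SCC of size 6.
{6} is an SCC by itself.
The largest has 6 vertices.

6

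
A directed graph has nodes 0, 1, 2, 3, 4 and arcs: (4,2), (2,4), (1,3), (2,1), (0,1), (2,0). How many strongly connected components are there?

4

{2, 4} are all mutually reachable — one SCC of size 2.
{3} is an SCC by itself.
{0} is an SCC by itself.
{1} is an SCC by itself.
That gives 4 strongly connected components.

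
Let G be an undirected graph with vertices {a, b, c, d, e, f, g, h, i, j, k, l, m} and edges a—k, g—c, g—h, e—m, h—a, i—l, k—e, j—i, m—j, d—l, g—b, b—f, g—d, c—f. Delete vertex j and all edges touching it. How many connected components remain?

1

With j gone, the remaining components are: {a, b, c, d, e, f, g, h, i, k, l, m}.
That is 1 component.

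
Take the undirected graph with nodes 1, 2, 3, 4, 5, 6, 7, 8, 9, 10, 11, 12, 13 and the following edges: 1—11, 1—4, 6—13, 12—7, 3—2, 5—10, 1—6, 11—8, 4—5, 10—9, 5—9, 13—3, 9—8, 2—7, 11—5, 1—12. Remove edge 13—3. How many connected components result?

1

13 and 3 are still connected via 13-6-1-12-7-2-3, so the component count stays at 1.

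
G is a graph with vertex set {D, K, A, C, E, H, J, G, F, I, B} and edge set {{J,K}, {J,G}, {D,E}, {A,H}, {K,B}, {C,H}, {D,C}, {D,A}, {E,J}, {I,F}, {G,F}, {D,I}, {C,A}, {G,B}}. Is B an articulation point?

No

Deleting B leaves 1 component (was 1) (its neighbors G, K remain connected to each other), so B is not a cut vertex.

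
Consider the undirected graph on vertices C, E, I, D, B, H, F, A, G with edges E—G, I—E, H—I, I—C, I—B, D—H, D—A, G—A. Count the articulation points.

1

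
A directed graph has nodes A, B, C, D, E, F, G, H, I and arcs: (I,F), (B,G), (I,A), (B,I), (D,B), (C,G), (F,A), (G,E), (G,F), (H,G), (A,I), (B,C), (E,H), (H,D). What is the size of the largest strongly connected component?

6

{B, C, D, E, G, H} are all mutually reachable — one SCC of size 6.
{A, F, I} are all mutually reachable — one SCC of size 3.
The largest has 6 vertices.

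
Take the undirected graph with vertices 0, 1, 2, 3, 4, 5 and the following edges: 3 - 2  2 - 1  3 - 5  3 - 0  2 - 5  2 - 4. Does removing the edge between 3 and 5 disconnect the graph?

After removing 3 - 5, the path 3-2-5 still connects them, so the edge is not a bridge.

No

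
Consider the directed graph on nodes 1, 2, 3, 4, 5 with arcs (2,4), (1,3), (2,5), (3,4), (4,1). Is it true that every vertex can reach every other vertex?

There is no directed path from 5 to 1, so the graph is not strongly connected.

No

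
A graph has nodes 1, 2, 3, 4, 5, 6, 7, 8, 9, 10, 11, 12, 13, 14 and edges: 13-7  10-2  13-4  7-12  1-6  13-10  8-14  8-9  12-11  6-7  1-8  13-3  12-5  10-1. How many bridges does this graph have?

The edges on the cycle 13-10-1-6-7-13 are not bridges since each lies on that cycle.
But removing 11-12 disconnects 11 from 12; removing 7-12 disconnects 7 from 12; removing 13-3 disconnects 13 from 3; removing 10-2 disconnects 10 from 2 — these are bridges.
In total 9 edges are bridges.

9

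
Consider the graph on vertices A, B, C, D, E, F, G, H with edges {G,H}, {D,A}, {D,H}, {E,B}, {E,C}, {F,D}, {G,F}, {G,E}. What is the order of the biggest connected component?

8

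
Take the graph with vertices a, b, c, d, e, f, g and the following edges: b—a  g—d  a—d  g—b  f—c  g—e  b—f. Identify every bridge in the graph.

The edges on the cycle g-b-a-d-g are not bridges since each lies on that cycle.
But removing e—g disconnects e from g; removing f—c disconnects f from c; removing b—f disconnects b from f — these are bridges.

b-f, c-f, e-g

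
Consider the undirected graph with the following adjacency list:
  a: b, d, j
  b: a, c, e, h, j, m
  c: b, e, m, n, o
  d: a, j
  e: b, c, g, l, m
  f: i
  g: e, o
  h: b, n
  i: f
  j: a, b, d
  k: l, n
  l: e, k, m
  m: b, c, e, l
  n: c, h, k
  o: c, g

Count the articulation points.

1

Removing b increases the component count from 2 to 3, so b is a cut vertex.
By contrast removing n leaves 2 components; it is not a cut vertex. No other vertex is a cut vertex either.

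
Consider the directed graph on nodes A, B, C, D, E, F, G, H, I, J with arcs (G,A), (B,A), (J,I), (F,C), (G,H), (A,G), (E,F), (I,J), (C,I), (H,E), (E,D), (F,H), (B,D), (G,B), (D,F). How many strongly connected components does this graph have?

{D, E, F, H} are all mutually reachable — one SCC of size 4.
{A, B, G} are all mutually reachable — one SCC of size 3.
{I, J} are all mutually reachable — one SCC of size 2.
{C} is an SCC by itself.
That gives 4 strongly connected components.

4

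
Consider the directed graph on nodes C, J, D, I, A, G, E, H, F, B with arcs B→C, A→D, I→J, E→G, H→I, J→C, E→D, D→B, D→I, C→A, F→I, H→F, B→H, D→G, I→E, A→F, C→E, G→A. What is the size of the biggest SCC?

10

{A, B, C, D, E, F, G, H, I, J} are all mutually reachable — one SCC of size 10.
The largest has 10 vertices.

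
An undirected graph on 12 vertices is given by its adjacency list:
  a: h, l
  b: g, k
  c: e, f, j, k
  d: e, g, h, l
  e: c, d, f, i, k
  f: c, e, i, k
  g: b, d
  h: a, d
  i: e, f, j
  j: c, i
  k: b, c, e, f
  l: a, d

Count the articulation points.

1

Removing d increases the component count from 1 to 2, so d is a cut vertex.
By contrast removing k leaves 1 component; it is not a cut vertex. No other vertex is a cut vertex either.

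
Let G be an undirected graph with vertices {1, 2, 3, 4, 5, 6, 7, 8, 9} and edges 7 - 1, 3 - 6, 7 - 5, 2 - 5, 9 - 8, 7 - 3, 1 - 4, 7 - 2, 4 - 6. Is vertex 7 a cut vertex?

Deleting 7 raises the number of components from 2 to 3, so 7 is a cut vertex.

Yes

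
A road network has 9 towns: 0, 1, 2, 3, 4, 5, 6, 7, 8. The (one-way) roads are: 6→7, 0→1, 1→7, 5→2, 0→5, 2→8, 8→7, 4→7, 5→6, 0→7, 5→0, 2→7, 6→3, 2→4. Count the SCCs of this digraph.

8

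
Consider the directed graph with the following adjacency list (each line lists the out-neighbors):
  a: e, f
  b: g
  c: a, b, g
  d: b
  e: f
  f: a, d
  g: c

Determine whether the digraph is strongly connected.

Yes

From f we can reach every vertex (a, b, c, d, e, f, g), and every vertex can reach f (a, b, c, d, e, f, g). So the whole graph is one strongly connected component.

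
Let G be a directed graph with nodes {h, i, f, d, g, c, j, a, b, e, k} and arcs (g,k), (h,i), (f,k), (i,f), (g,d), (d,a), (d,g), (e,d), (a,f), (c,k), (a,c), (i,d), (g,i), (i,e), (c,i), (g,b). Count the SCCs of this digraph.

6

{a, c, d, e, g, i} are all mutually reachable — one SCC of size 6.
{k} is an SCC by itself.
{j} is an SCC by itself.
{b} is an SCC by itself.
{f} is an SCC by itself.
(and 1 more singleton SCC)
That gives 6 strongly connected components.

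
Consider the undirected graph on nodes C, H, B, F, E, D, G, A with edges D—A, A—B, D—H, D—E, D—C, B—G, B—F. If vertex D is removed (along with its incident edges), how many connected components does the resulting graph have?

With D gone, the remaining components are: {C}; {E}; {H}; {A, B, F, G}.
That is 4 components.

4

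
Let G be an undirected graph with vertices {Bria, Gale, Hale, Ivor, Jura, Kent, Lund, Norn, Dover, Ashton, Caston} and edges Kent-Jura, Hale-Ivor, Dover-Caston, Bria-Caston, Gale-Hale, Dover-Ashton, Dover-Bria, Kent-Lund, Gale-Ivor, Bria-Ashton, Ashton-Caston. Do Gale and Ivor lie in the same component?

Yes

From Gale we can reach Gale, Hale, Ivor, which includes Ivor.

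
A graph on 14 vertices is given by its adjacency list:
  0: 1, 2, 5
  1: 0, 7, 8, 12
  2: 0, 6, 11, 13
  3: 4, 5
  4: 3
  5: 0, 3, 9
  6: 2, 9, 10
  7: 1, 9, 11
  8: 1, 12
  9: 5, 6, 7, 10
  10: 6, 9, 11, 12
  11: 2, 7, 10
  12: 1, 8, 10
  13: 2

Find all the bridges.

13-2, 3-4, 3-5

The edges on the cycle 11-10-9-5-0-2-11 are not bridges since each lies on that cycle.
But removing 5-3 disconnects 5 from 3; removing 3-4 disconnects 3 from 4; removing 13-2 disconnects 13 from 2 — these are bridges.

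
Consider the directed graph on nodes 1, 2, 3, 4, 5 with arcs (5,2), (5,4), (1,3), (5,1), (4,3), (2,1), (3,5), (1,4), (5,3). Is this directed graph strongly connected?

Yes

From 5 we can reach every vertex (1, 2, 3, 4, 5), and every vertex can reach 5 (1, 2, 3, 4, 5). So the whole graph is one strongly connected component.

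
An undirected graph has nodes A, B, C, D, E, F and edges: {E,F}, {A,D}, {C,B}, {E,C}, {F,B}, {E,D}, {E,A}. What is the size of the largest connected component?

Starting from A we can reach A, B, C, D, E, F. That is one component of size 6.
The largest has 6 vertices.

6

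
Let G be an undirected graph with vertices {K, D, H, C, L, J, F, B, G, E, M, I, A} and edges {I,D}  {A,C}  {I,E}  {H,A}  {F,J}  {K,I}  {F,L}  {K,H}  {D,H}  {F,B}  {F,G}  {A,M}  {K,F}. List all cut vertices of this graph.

A, F, H, I, K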